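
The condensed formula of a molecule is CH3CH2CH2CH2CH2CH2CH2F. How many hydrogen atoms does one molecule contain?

15

Atom tally by fragment:
  CH3 → C:1 H:3
  CH2 → C:1 H:2
  CH2 → C:1 H:2
  CH2 → C:1 H:2
  CH2 → C:1 H:2
  CH2 → C:1 H:2
  CH2F → C:1 H:2 F:1
Element totals:
  C: 7
  H: 15
  F: 1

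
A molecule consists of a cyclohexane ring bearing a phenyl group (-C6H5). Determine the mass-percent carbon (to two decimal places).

Atom tally by fragment:
  cyclohexane ring core → C:6 H:12
  (− 1 ring H displaced by substituents)
  + C6H5 → C:6 H:5
Element totals:
  C: 12
  H: 16
Molecular formula: C12H16.
Molar mass = 160.260 g/mol.
Mass from C: 12 × 12.011 = 144.132 g/mol.
%C = 144.132 / 160.260 × 100 = 89.94%.

89.94%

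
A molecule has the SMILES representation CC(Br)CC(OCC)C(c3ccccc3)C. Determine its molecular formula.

Atom tally by fragment:
  CH3 → C:1 H:3
  CH(Br) → C:1 H:1 Br:1
  CH2 → C:1 H:2
  CH(OC2H5) → C:3 H:6 O:1
  CH(C6H5) → C:7 H:6
  CH3 → C:1 H:3
Element totals:
  C: 14
  H: 21
  Br: 1
  O: 1

C14H21BrO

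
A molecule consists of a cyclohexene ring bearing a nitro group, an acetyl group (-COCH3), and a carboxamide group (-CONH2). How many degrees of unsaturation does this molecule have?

5

Atom tally by fragment:
  cyclohexene ring core → C:6 H:10
  (− 3 ring H displaced by substituents)
  + NO2 → N:1 O:2
  + COCH3 → C:2 H:3 O:1
  + CONH2 → C:1 H:2 O:1 N:1
Element totals:
  C: 9
  H: 12
  N: 2
  O: 4
Molecular formula: C9H12N2O4.
DoU = (2C + 2 + N − H − X) / 2 = (2·9 + 2 + 2 − 12 − 0) / 2 = 5.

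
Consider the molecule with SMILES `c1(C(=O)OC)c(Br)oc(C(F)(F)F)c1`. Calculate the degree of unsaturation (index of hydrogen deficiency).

4

Atom tally by fragment:
  furan ring core → C:4 H:4 O:1
  (− 3 ring H displaced by substituents)
  + COOCH3 → C:2 H:3 O:2
  + Br → Br:1
  + CF3 → C:1 F:3
Element totals:
  C: 7
  H: 4
  Br: 1
  F: 3
  O: 3
Molecular formula: C7H4BrF3O3.
DoU = (2C + 2 + N − H − X) / 2 = (2·7 + 2 + 0 − 4 − 4) / 2 = 4.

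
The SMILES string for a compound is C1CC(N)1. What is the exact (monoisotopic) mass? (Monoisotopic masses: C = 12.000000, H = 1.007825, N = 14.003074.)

Atom tally by fragment:
  cyclopropane ring core → C:3 H:6
  (− 1 ring H displaced by substituents)
  + NH2 → N:1 H:2
Element totals:
  C: 3
  H: 7
  N: 1
Molecular formula: C3H7N.
  M = 3(12.0) + 7(1.007825) + 14.003074
    = 36.000000 + 7.054775 + 14.003074 = 57.057849

57.0578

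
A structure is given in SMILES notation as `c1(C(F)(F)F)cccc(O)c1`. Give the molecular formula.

Atom tally by fragment:
  benzene ring core → C:6 H:6
  (− 2 ring H displaced by substituents)
  + CF3 → C:1 F:3
  + OH → O:1 H:1
Element totals:
  C: 7
  H: 5
  F: 3
  O: 1

C7H5F3O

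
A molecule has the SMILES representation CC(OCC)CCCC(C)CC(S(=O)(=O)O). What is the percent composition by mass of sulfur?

Atom tally by fragment:
  CH3 → C:1 H:3
  CH(OC2H5) → C:3 H:6 O:1
  CH2 → C:1 H:2
  CH2 → C:1 H:2
  CH2 → C:1 H:2
  CH(CH3) → C:2 H:4
  CH2 → C:1 H:2
  CH2SO3H → C:1 H:3 S:1 O:3
Element totals:
  C: 11
  H: 24
  O: 4
  S: 1
Molecular formula: C11H24O4S.
Molar mass = 252.369 g/mol.
Mass from S: 1 × 32.06 = 32.060 g/mol.
%S = 32.060 / 252.369 × 100 = 12.70%.

12.70%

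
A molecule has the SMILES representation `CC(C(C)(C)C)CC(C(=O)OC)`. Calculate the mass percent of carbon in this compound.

69.72%

Atom tally by fragment:
  CH3 → C:1 H:3
  CH(C(CH3)3) → C:5 H:10
  CH2 → C:1 H:2
  CH2COOCH3 → C:3 H:5 O:2
Element totals:
  C: 10
  H: 20
  O: 2
Molecular formula: C10H20O2.
Molar mass = 172.268 g/mol.
Mass from C: 10 × 12.011 = 120.110 g/mol.
%C = 120.110 / 172.268 × 100 = 69.72%.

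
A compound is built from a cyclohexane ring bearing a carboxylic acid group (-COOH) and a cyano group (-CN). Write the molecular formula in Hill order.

C8H11NO2

Atom tally by fragment:
  cyclohexane ring core → C:6 H:12
  (− 2 ring H displaced by substituents)
  + COOH → C:1 H:1 O:2
  + CN → C:1 N:1
Element totals:
  C: 8
  H: 11
  N: 1
  O: 2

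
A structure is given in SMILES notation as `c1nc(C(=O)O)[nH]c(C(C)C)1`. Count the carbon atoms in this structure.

7

Atom tally by fragment:
  imidazole ring core → C:3 H:4 N:2
  (− 2 ring H displaced by substituents)
  + COOH → C:1 H:1 O:2
  + CH(CH3)2 → C:3 H:7
Element totals:
  C: 7
  H: 10
  N: 2
  O: 2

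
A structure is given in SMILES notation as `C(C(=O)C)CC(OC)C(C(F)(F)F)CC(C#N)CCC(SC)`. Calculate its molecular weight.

339.42 g/mol

Atom tally by fragment:
  CH3COCH2 → C:3 H:5 O:1
  CH2 → C:1 H:2
  CH(OCH3) → C:2 H:4 O:1
  CH(CF3) → C:2 H:1 F:3
  CH2 → C:1 H:2
  CH(CN) → C:2 H:1 N:1
  CH2 → C:1 H:2
  CH2 → C:1 H:2
  CH2SCH3 → C:2 H:5 S:1
Element totals:
  C: 15
  H: 24
  F: 3
  N: 1
  O: 2
  S: 1
Molecular formula: C15H24F3NO2S.
  M = 15(12.011) + 24(1.008) + 3(18.998) + 14.007 + 2(15.999) + 32.06
    = 180.165 + 24.192 + 56.994 + 14.007 + 31.998 + 32.060 = 339.416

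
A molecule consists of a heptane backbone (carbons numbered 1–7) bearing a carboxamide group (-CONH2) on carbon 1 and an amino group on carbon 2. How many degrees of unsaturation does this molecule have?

Atom tally by fragment:
  H2NOCCH2 → C:2 H:4 O:1 N:1
  CH(NH2) → C:1 H:3 N:1
  CH2 → C:1 H:2
  CH2 → C:1 H:2
  CH2 → C:1 H:2
  CH2 → C:1 H:2
  CH3 → C:1 H:3
Element totals:
  C: 8
  H: 18
  N: 2
  O: 1
Molecular formula: C8H18N2O.
DoU = (2C + 2 + N − H − X) / 2 = (2·8 + 2 + 2 − 18 − 0) / 2 = 1.

1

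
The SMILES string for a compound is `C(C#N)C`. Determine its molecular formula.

C3H5N

Atom tally by fragment:
  NCCH2 → C:2 H:2 N:1
  CH3 → C:1 H:3
Element totals:
  C: 3
  H: 5
  N: 1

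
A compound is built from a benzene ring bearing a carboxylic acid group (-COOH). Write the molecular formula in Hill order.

Atom tally by fragment:
  benzene ring core → C:6 H:6
  (− 1 ring H displaced by substituents)
  + COOH → C:1 H:1 O:2
Element totals:
  C: 7
  H: 6
  O: 2

C7H6O2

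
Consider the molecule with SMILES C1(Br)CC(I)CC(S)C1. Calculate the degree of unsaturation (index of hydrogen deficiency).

Atom tally by fragment:
  cyclohexane ring core → C:6 H:12
  (− 3 ring H displaced by substituents)
  + Br → Br:1
  + I → I:1
  + SH → S:1 H:1
Element totals:
  C: 6
  H: 10
  Br: 1
  I: 1
  S: 1
Molecular formula: C6H10BrIS.
DoU = (2C + 2 + N − H − X) / 2 = (2·6 + 2 + 0 − 10 − 2) / 2 = 1.

1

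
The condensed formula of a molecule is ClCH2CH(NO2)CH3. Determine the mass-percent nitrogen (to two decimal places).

11.34%

Element totals:
  C: 3
  H: 6
  Cl: 1
  N: 1
  O: 2
Molecular formula: C3H6ClNO2.
Molar mass = 123.536 g/mol.
Mass from N: 1 × 14.007 = 14.007 g/mol.
%N = 14.007 / 123.536 × 100 = 11.34%.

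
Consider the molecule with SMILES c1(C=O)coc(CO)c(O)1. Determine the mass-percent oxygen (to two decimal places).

Atom tally by fragment:
  furan ring core → C:4 H:4 O:1
  (− 3 ring H displaced by substituents)
  + CHO → C:1 H:1 O:1
  + CH2OH → C:1 H:3 O:1
  + OH → O:1 H:1
Element totals:
  C: 6
  H: 6
  O: 4
Molecular formula: C6H6O4.
Molar mass = 142.110 g/mol.
Mass from O: 4 × 15.999 = 63.996 g/mol.
%O = 63.996 / 142.110 × 100 = 45.03%.

45.03%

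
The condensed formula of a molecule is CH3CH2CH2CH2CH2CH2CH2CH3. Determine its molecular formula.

C8H18

Element totals:
  C: 8
  H: 18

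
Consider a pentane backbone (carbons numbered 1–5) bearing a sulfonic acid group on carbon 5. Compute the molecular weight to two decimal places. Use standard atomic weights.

Atom tally by fragment:
  CH3 → C:1 H:3
  CH2 → C:1 H:2
  CH2 → C:1 H:2
  CH2 → C:1 H:2
  CH2SO3H → C:1 H:3 S:1 O:3
Element totals:
  C: 5
  H: 12
  O: 3
  S: 1
Molecular formula: C5H12O3S.
  M = 5(12.011) + 12(1.008) + 3(15.999) + 32.06
    = 60.055 + 12.096 + 47.997 + 32.060 = 152.208

152.21 g/mol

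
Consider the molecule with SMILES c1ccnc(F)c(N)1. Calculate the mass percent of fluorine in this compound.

Atom tally by fragment:
  pyridine ring core → C:5 H:5 N:1
  (− 2 ring H displaced by substituents)
  + F → F:1
  + NH2 → N:1 H:2
Element totals:
  C: 5
  H: 5
  F: 1
  N: 2
Molecular formula: C5H5FN2.
Molar mass = 112.107 g/mol.
Mass from F: 1 × 18.998 = 18.998 g/mol.
%F = 18.998 / 112.107 × 100 = 16.95%.

16.95%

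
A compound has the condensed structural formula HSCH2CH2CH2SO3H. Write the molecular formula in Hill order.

Element totals:
  C: 3
  H: 8
  O: 3
  S: 2

C3H8O3S2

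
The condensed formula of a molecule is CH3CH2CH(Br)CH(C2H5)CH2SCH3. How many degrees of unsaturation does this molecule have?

Atom tally by fragment:
  CH3 → C:1 H:3
  CH2 → C:1 H:2
  CH(Br) → C:1 H:1 Br:1
  CH(C2H5) → C:3 H:6
  CH2SCH3 → C:2 H:5 S:1
Element totals:
  C: 8
  H: 17
  Br: 1
  S: 1
Molecular formula: C8H17BrS.
DoU = (2C + 2 + N − H − X) / 2 = (2·8 + 2 + 0 − 17 − 1) / 2 = 0.

0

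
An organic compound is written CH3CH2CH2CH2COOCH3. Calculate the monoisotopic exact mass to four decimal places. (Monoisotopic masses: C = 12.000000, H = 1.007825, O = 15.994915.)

116.0837

Atom tally by fragment:
  CH3 → C:1 H:3
  CH2 → C:1 H:2
  CH2 → C:1 H:2
  CH2COOCH3 → C:3 H:5 O:2
Element totals:
  C: 6
  H: 12
  O: 2
Molecular formula: C6H12O2.
  M = 6(12.0) + 12(1.007825) + 2(15.994915)
    = 72.000000 + 12.093900 + 31.989830 = 116.083730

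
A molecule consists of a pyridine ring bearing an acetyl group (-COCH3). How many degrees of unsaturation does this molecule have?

5

Atom tally by fragment:
  pyridine ring core → C:5 H:5 N:1
  (− 1 ring H displaced by substituents)
  + COCH3 → C:2 H:3 O:1
Element totals:
  C: 7
  H: 7
  N: 1
  O: 1
Molecular formula: C7H7NO.
DoU = (2C + 2 + N − H − X) / 2 = (2·7 + 2 + 1 − 7 − 0) / 2 = 5.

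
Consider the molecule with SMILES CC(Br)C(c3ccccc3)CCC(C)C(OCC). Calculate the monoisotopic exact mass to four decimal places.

312.1089

Atom tally by fragment:
  CH3 → C:1 H:3
  CH(Br) → C:1 H:1 Br:1
  CH(C6H5) → C:7 H:6
  CH2 → C:1 H:2
  CH2 → C:1 H:2
  CH(CH3) → C:2 H:4
  CH2OC2H5 → C:3 H:7 O:1
Element totals:
  C: 16
  H: 25
  Br: 1
  O: 1
Molecular formula: C16H25BrO.
  M = 16(12.0) + 25(1.007825) + 78.918338 + 15.994915
    = 192.000000 + 25.195625 + 78.918338 + 15.994915 = 312.108878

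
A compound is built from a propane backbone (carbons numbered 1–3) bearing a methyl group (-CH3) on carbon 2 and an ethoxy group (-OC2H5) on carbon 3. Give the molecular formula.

C6H14O

Atom tally by fragment:
  CH3 → C:1 H:3
  CH(CH3) → C:2 H:4
  CH2OC2H5 → C:3 H:7 O:1
Element totals:
  C: 6
  H: 14
  O: 1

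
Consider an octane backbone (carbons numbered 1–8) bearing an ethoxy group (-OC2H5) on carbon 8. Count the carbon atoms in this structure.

Atom tally by fragment:
  CH3 → C:1 H:3
  CH2 → C:1 H:2
  CH2 → C:1 H:2
  CH2 → C:1 H:2
  CH2 → C:1 H:2
  CH2 → C:1 H:2
  CH2 → C:1 H:2
  CH2OC2H5 → C:3 H:7 O:1
Element totals:
  C: 10
  H: 22
  O: 1

10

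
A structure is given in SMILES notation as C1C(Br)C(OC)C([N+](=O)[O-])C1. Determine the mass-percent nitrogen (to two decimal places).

Atom tally by fragment:
  cyclopentane ring core → C:5 H:10
  (− 3 ring H displaced by substituents)
  + Br → Br:1
  + OCH3 → C:1 H:3 O:1
  + NO2 → N:1 O:2
Element totals:
  C: 6
  H: 10
  Br: 1
  N: 1
  O: 3
Molecular formula: C6H10BrNO3.
Molar mass = 224.054 g/mol.
Mass from N: 1 × 14.007 = 14.007 g/mol.
%N = 14.007 / 224.054 × 100 = 6.25%.

6.25%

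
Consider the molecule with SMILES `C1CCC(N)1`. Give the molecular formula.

C4H9N

Atom tally by fragment:
  cyclobutane ring core → C:4 H:8
  (− 1 ring H displaced by substituents)
  + NH2 → N:1 H:2
Element totals:
  C: 4
  H: 9
  N: 1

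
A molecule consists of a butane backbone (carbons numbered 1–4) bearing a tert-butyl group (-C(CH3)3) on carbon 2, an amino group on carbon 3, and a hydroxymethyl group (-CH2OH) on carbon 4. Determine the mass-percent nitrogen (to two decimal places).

Atom tally by fragment:
  CH3 → C:1 H:3
  CH(C(CH3)3) → C:5 H:10
  CH(NH2) → C:1 H:3 N:1
  CH2CH2OH → C:2 H:5 O:1
Element totals:
  C: 9
  H: 21
  N: 1
  O: 1
Molecular formula: C9H21NO.
Molar mass = 159.273 g/mol.
Mass from N: 1 × 14.007 = 14.007 g/mol.
%N = 14.007 / 159.273 × 100 = 8.79%.

8.79%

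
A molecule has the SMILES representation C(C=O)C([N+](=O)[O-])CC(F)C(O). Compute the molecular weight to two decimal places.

Atom tally by fragment:
  OHCCH2 → C:2 H:3 O:1
  CH(NO2) → C:1 H:1 N:1 O:2
  CH2 → C:1 H:2
  CH(F) → C:1 H:1 F:1
  CH2OH → C:1 H:3 O:1
Element totals:
  C: 6
  H: 10
  F: 1
  N: 1
  O: 4
Molecular formula: C6H10FNO4.
  M = 6(12.011) + 10(1.008) + 18.998 + 14.007 + 4(15.999)
    = 72.066 + 10.080 + 18.998 + 14.007 + 63.996 = 179.147

179.15 g/mol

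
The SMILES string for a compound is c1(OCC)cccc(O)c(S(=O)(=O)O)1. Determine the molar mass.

Atom tally by fragment:
  benzene ring core → C:6 H:6
  (− 3 ring H displaced by substituents)
  + OC2H5 → C:2 H:5 O:1
  + OH → O:1 H:1
  + SO3H → S:1 O:3 H:1
Element totals:
  C: 8
  H: 10
  O: 5
  S: 1
Molecular formula: C8H10O5S.
  M = 8(12.011) + 10(1.008) + 5(15.999) + 32.06
    = 96.088 + 10.080 + 79.995 + 32.060 = 218.223

218.22 g/mol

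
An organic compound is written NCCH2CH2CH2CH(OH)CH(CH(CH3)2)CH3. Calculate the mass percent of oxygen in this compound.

Atom tally by fragment:
  NCCH2 → C:2 H:2 N:1
  CH2 → C:1 H:2
  CH2 → C:1 H:2
  CH(OH) → C:1 H:2 O:1
  CH(CH(CH3)2) → C:4 H:8
  CH3 → C:1 H:3
Element totals:
  C: 10
  H: 19
  N: 1
  O: 1
Molecular formula: C10H19NO.
Molar mass = 169.268 g/mol.
Mass from O: 1 × 15.999 = 15.999 g/mol.
%O = 15.999 / 169.268 × 100 = 9.45%.

9.45%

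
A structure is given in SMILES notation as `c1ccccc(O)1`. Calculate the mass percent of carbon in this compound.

76.57%

Atom tally by fragment:
  benzene ring core → C:6 H:6
  (− 1 ring H displaced by substituents)
  + OH → O:1 H:1
Element totals:
  C: 6
  H: 6
  O: 1
Molecular formula: C6H6O.
Molar mass = 94.113 g/mol.
Mass from C: 6 × 12.011 = 72.066 g/mol.
%C = 72.066 / 94.113 × 100 = 76.57%.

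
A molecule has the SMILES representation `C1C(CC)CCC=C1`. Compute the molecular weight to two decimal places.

Atom tally by fragment:
  cyclohexene ring core → C:6 H:10
  (− 1 ring H displaced by substituents)
  + C2H5 → C:2 H:5
Element totals:
  C: 8
  H: 14
Molecular formula: C8H14.
  M = 8(12.011) + 14(1.008)
    = 96.088 + 14.112 = 110.200

110.20 g/mol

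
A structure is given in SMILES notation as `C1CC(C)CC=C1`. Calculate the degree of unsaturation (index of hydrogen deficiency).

2

Atom tally by fragment:
  cyclohexene ring core → C:6 H:10
  (− 1 ring H displaced by substituents)
  + CH3 → C:1 H:3
Element totals:
  C: 7
  H: 12
Molecular formula: C7H12.
DoU = (2C + 2 + N − H − X) / 2 = (2·7 + 2 + 0 − 12 − 0) / 2 = 2.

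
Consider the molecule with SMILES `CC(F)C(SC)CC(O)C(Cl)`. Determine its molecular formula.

C7H14ClFOS

Atom tally by fragment:
  CH3 → C:1 H:3
  CH(F) → C:1 H:1 F:1
  CH(SCH3) → C:2 H:4 S:1
  CH2 → C:1 H:2
  CH(OH) → C:1 H:2 O:1
  CH2Cl → C:1 H:2 Cl:1
Element totals:
  C: 7
  H: 14
  Cl: 1
  F: 1
  O: 1
  S: 1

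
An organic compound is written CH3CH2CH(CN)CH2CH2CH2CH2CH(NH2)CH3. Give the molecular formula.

C10H20N2

Element totals:
  C: 10
  H: 20
  N: 2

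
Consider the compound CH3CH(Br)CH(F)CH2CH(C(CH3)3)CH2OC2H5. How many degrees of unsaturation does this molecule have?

Element totals:
  C: 12
  H: 24
  Br: 1
  F: 1
  O: 1
Molecular formula: C12H24BrFO.
DoU = (2C + 2 + N − H − X) / 2 = (2·12 + 2 + 0 − 24 − 2) / 2 = 0.

0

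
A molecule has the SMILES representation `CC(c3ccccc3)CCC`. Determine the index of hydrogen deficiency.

4

Atom tally by fragment:
  CH3 → C:1 H:3
  CH(C6H5) → C:7 H:6
  CH2 → C:1 H:2
  CH2 → C:1 H:2
  CH3 → C:1 H:3
Element totals:
  C: 11
  H: 16
Molecular formula: C11H16.
DoU = (2C + 2 + N − H − X) / 2 = (2·11 + 2 + 0 − 16 − 0) / 2 = 4.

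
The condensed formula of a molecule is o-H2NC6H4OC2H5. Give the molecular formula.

C8H11NO

Element totals:
  C: 8
  H: 11
  N: 1
  O: 1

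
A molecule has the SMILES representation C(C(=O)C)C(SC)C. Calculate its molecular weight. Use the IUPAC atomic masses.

Atom tally by fragment:
  CH3COCH2 → C:3 H:5 O:1
  CH(SCH3) → C:2 H:4 S:1
  CH3 → C:1 H:3
Element totals:
  C: 6
  H: 12
  O: 1
  S: 1
Molecular formula: C6H12OS.
  M = 6(12.011) + 12(1.008) + 15.999 + 32.06
    = 72.066 + 12.096 + 15.999 + 32.060 = 132.221

132.22 g/mol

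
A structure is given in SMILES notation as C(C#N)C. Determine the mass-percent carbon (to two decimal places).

Atom tally by fragment:
  NCCH2 → C:2 H:2 N:1
  CH3 → C:1 H:3
Element totals:
  C: 3
  H: 5
  N: 1
Molecular formula: C3H5N.
Molar mass = 55.080 g/mol.
Mass from C: 3 × 12.011 = 36.033 g/mol.
%C = 36.033 / 55.080 × 100 = 65.42%.

65.42%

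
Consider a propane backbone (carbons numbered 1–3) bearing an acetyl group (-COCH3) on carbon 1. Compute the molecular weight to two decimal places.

86.13 g/mol

Atom tally by fragment:
  CH3COCH2 → C:3 H:5 O:1
  CH2 → C:1 H:2
  CH3 → C:1 H:3
Element totals:
  C: 5
  H: 10
  O: 1
Molecular formula: C5H10O.
  M = 5(12.011) + 10(1.008) + 15.999
    = 60.055 + 10.080 + 15.999 = 86.134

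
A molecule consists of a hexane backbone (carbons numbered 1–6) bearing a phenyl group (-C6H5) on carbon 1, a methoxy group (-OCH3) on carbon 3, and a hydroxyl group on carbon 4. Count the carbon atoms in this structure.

13

Atom tally by fragment:
  C6H5CH2 → C:7 H:7
  CH2 → C:1 H:2
  CH(OCH3) → C:2 H:4 O:1
  CH(OH) → C:1 H:2 O:1
  CH2 → C:1 H:2
  CH3 → C:1 H:3
Element totals:
  C: 13
  H: 20
  O: 2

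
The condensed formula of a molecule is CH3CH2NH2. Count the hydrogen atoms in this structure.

7

Element totals:
  C: 2
  H: 7
  N: 1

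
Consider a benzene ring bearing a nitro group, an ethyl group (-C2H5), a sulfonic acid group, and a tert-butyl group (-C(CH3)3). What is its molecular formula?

Atom tally by fragment:
  benzene ring core → C:6 H:6
  (− 4 ring H displaced by substituents)
  + NO2 → N:1 O:2
  + C2H5 → C:2 H:5
  + SO3H → S:1 O:3 H:1
  + C(CH3)3 → C:4 H:9
Element totals:
  C: 12
  H: 17
  N: 1
  O: 5
  S: 1

C12H17NO5S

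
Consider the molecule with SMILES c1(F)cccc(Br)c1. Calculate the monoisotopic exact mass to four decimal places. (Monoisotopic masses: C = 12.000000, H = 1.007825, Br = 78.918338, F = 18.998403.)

Atom tally by fragment:
  benzene ring core → C:6 H:6
  (− 2 ring H displaced by substituents)
  + F → F:1
  + Br → Br:1
Element totals:
  C: 6
  H: 4
  Br: 1
  F: 1
Molecular formula: C6H4BrF.
  M = 6(12.0) + 4(1.007825) + 78.918338 + 18.998403
    = 72.000000 + 4.031300 + 78.918338 + 18.998403 = 173.948041

173.9480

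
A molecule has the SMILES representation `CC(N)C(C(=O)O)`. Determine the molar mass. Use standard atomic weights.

Atom tally by fragment:
  CH3 → C:1 H:3
  CH(NH2) → C:1 H:3 N:1
  CH2COOH → C:2 H:3 O:2
Element totals:
  C: 4
  H: 9
  N: 1
  O: 2
Molecular formula: C4H9NO2.
  M = 4(12.011) + 9(1.008) + 14.007 + 2(15.999)
    = 48.044 + 9.072 + 14.007 + 31.998 = 103.121

103.12 g/mol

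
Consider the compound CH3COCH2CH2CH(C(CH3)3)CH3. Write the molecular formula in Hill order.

C10H20O

Atom tally by fragment:
  CH3COCH2 → C:3 H:5 O:1
  CH2 → C:1 H:2
  CH(C(CH3)3) → C:5 H:10
  CH3 → C:1 H:3
Element totals:
  C: 10
  H: 20
  O: 1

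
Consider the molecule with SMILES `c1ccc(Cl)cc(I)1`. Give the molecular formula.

C6H4ClI

Atom tally by fragment:
  benzene ring core → C:6 H:6
  (− 2 ring H displaced by substituents)
  + Cl → Cl:1
  + I → I:1
Element totals:
  C: 6
  H: 4
  Cl: 1
  I: 1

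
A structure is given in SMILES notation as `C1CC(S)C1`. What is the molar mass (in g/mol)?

Atom tally by fragment:
  cyclobutane ring core → C:4 H:8
  (− 1 ring H displaced by substituents)
  + SH → S:1 H:1
Element totals:
  C: 4
  H: 8
  S: 1
Molecular formula: C4H8S.
  M = 4(12.011) + 8(1.008) + 32.06
    = 48.044 + 8.064 + 32.060 = 88.168

88.17 g/mol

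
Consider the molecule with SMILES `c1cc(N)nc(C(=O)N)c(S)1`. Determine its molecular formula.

C6H7N3OS

Atom tally by fragment:
  pyridine ring core → C:5 H:5 N:1
  (− 3 ring H displaced by substituents)
  + NH2 → N:1 H:2
  + CONH2 → C:1 H:2 O:1 N:1
  + SH → S:1 H:1
Element totals:
  C: 6
  H: 7
  N: 3
  O: 1
  S: 1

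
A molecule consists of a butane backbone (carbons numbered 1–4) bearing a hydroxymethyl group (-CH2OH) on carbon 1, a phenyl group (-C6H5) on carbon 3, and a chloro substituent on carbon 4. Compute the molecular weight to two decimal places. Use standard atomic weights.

Atom tally by fragment:
  HOCH2CH2 → C:2 H:5 O:1
  CH2 → C:1 H:2
  CH(C6H5) → C:7 H:6
  CH2Cl → C:1 H:2 Cl:1
Element totals:
  C: 11
  H: 15
  Cl: 1
  O: 1
Molecular formula: C11H15ClO.
  M = 11(12.011) + 15(1.008) + 35.45 + 15.999
    = 132.121 + 15.120 + 35.450 + 15.999 = 198.690

198.69 g/mol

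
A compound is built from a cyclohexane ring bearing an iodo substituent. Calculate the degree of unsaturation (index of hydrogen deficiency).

1

Atom tally by fragment:
  cyclohexane ring core → C:6 H:12
  (− 1 ring H displaced by substituents)
  + I → I:1
Element totals:
  C: 6
  H: 11
  I: 1
Molecular formula: C6H11I.
DoU = (2C + 2 + N − H − X) / 2 = (2·6 + 2 + 0 − 11 − 1) / 2 = 1.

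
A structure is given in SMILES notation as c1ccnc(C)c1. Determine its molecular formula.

Atom tally by fragment:
  pyridine ring core → C:5 H:5 N:1
  (− 1 ring H displaced by substituents)
  + CH3 → C:1 H:3
Element totals:
  C: 6
  H: 7
  N: 1

C6H7N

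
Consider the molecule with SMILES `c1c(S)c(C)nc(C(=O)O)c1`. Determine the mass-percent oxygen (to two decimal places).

18.91%

Atom tally by fragment:
  pyridine ring core → C:5 H:5 N:1
  (− 3 ring H displaced by substituents)
  + SH → S:1 H:1
  + CH3 → C:1 H:3
  + COOH → C:1 H:1 O:2
Element totals:
  C: 7
  H: 7
  N: 1
  O: 2
  S: 1
Molecular formula: C7H7NO2S.
Molar mass = 169.198 g/mol.
Mass from O: 2 × 15.999 = 31.998 g/mol.
%O = 31.998 / 169.198 × 100 = 18.91%.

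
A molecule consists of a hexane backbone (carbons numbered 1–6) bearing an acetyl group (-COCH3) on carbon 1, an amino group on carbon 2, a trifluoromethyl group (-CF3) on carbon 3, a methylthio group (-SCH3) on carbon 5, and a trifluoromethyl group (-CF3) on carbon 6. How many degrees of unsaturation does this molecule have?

Atom tally by fragment:
  CH3COCH2 → C:3 H:5 O:1
  CH(NH2) → C:1 H:3 N:1
  CH(CF3) → C:2 H:1 F:3
  CH2 → C:1 H:2
  CH(SCH3) → C:2 H:4 S:1
  CH2CF3 → C:2 H:2 F:3
Element totals:
  C: 11
  H: 17
  F: 6
  N: 1
  O: 1
  S: 1
Molecular formula: C11H17F6NOS.
DoU = (2C + 2 + N − H − X) / 2 = (2·11 + 2 + 1 − 17 − 6) / 2 = 1.

1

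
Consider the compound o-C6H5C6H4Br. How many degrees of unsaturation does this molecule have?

8

Atom tally by fragment:
  benzene ring core → C:6 H:6
  (− 2 ring H displaced by substituents)
  + C6H5 → C:6 H:5
  + Br → Br:1
Element totals:
  C: 12
  H: 9
  Br: 1
Molecular formula: C12H9Br.
DoU = (2C + 2 + N − H − X) / 2 = (2·12 + 2 + 0 − 9 − 1) / 2 = 8.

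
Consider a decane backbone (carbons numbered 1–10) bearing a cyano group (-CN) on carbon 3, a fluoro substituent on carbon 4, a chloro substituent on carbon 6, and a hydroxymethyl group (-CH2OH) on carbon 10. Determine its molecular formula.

Atom tally by fragment:
  CH3 → C:1 H:3
  CH2 → C:1 H:2
  CH(CN) → C:2 H:1 N:1
  CH(F) → C:1 H:1 F:1
  CH2 → C:1 H:2
  CH(Cl) → C:1 H:1 Cl:1
  CH2 → C:1 H:2
  CH2 → C:1 H:2
  CH2 → C:1 H:2
  CH2CH2OH → C:2 H:5 O:1
Element totals:
  C: 12
  H: 21
  Cl: 1
  F: 1
  N: 1
  O: 1

C12H21ClFNO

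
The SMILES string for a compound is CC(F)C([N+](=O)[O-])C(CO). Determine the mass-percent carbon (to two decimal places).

Atom tally by fragment:
  CH3 → C:1 H:3
  CH(F) → C:1 H:1 F:1
  CH(NO2) → C:1 H:1 N:1 O:2
  CH2CH2OH → C:2 H:5 O:1
Element totals:
  C: 5
  H: 10
  F: 1
  N: 1
  O: 3
Molecular formula: C5H10FNO3.
Molar mass = 151.137 g/mol.
Mass from C: 5 × 12.011 = 60.055 g/mol.
%C = 60.055 / 151.137 × 100 = 39.74%.

39.74%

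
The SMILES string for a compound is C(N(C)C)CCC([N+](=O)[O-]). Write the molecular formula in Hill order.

Atom tally by fragment:
  (CH3)2NCH2 → C:3 H:8 N:1
  CH2 → C:1 H:2
  CH2 → C:1 H:2
  CH2NO2 → C:1 H:2 N:1 O:2
Element totals:
  C: 6
  H: 14
  N: 2
  O: 2

C6H14N2O2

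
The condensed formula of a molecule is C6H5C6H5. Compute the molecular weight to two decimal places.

154.21 g/mol

Element totals:
  C: 12
  H: 10
Molecular formula: C12H10.
  M = 12(12.011) + 10(1.008)
    = 144.132 + 10.080 = 154.212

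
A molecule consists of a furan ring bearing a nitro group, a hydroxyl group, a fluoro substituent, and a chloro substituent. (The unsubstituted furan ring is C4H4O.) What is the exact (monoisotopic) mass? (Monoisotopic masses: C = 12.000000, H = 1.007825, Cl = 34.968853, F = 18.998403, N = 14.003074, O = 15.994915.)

Atom tally by fragment:
  furan ring core → C:4 H:4 O:1
  (− 4 ring H displaced by substituents)
  + NO2 → N:1 O:2
  + OH → O:1 H:1
  + F → F:1
  + Cl → Cl:1
Element totals:
  C: 4
  H: 1
  Cl: 1
  F: 1
  N: 1
  O: 4
Molecular formula: C4HClFNO4.
  M = 4(12.0) + 1.007825 + 34.968853 + 18.998403 + 14.003074 + 4(15.994915)
    = 48.000000 + 1.007825 + 34.968853 + 18.998403 + 14.003074 + 63.979660 = 180.957815

180.9578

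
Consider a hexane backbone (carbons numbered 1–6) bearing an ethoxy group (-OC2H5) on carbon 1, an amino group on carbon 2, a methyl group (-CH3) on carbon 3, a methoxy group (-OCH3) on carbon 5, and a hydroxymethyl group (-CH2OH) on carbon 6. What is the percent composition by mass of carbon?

60.24%

Atom tally by fragment:
  C2H5OCH2 → C:3 H:7 O:1
  CH(NH2) → C:1 H:3 N:1
  CH(CH3) → C:2 H:4
  CH2 → C:1 H:2
  CH(OCH3) → C:2 H:4 O:1
  CH2CH2OH → C:2 H:5 O:1
Element totals:
  C: 11
  H: 25
  N: 1
  O: 3
Molecular formula: C11H25NO3.
Molar mass = 219.325 g/mol.
Mass from C: 11 × 12.011 = 132.121 g/mol.
%C = 132.121 / 219.325 × 100 = 60.24%.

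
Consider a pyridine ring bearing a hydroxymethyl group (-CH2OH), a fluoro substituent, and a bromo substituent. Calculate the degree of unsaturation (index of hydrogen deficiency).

Atom tally by fragment:
  pyridine ring core → C:5 H:5 N:1
  (− 3 ring H displaced by substituents)
  + CH2OH → C:1 H:3 O:1
  + F → F:1
  + Br → Br:1
Element totals:
  C: 6
  H: 5
  Br: 1
  F: 1
  N: 1
  O: 1
Molecular formula: C6H5BrFNO.
DoU = (2C + 2 + N − H − X) / 2 = (2·6 + 2 + 1 − 5 − 2) / 2 = 4.

4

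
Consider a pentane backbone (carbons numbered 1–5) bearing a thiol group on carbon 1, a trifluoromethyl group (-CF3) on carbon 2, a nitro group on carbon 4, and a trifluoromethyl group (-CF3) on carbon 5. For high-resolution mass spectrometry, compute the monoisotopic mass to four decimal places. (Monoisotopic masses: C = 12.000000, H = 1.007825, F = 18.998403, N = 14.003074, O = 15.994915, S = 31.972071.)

Atom tally by fragment:
  HSCH2 → C:1 H:3 S:1
  CH(CF3) → C:2 H:1 F:3
  CH2 → C:1 H:2
  CH(NO2) → C:1 H:1 N:1 O:2
  CH2CF3 → C:2 H:2 F:3
Element totals:
  C: 7
  H: 9
  F: 6
  N: 1
  O: 2
  S: 1
Molecular formula: C7H9F6NO2S.
  M = 7(12.0) + 9(1.007825) + 6(18.998403) + 14.003074 + 2(15.994915) + 31.972071
    = 84.000000 + 9.070425 + 113.990418 + 14.003074 + 31.989830 + 31.972071 = 285.025818

285.0258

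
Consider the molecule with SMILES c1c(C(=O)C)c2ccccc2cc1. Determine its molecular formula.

C12H10O

Atom tally by fragment:
  naphthalene ring system core → C:10 H:8
  (− 1 ring H displaced by substituents)
  + COCH3 → C:2 H:3 O:1
Element totals:
  C: 12
  H: 10
  O: 1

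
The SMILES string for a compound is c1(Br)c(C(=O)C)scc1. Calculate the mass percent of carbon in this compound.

Atom tally by fragment:
  thiophene ring core → C:4 H:4 S:1
  (− 2 ring H displaced by substituents)
  + Br → Br:1
  + COCH3 → C:2 H:3 O:1
Element totals:
  C: 6
  H: 5
  Br: 1
  O: 1
  S: 1
Molecular formula: C6H5BrOS.
Molar mass = 205.069 g/mol.
Mass from C: 6 × 12.011 = 72.066 g/mol.
%C = 72.066 / 205.069 × 100 = 35.14%.

35.14%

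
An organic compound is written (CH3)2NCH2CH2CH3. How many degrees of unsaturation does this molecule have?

0

Atom tally by fragment:
  (CH3)2NCH2 → C:3 H:8 N:1
  CH2 → C:1 H:2
  CH3 → C:1 H:3
Element totals:
  C: 5
  H: 13
  N: 1
Molecular formula: C5H13N.
DoU = (2C + 2 + N − H − X) / 2 = (2·5 + 2 + 1 − 13 − 0) / 2 = 0.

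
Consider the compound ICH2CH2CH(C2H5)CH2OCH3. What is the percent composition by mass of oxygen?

6.61%

Element totals:
  C: 7
  H: 15
  I: 1
  O: 1
Molecular formula: C7H15IO.
Molar mass = 242.100 g/mol.
Mass from O: 1 × 15.999 = 15.999 g/mol.
%O = 15.999 / 242.100 × 100 = 6.61%.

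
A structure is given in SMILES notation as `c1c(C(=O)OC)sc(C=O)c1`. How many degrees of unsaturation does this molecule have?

5

Atom tally by fragment:
  thiophene ring core → C:4 H:4 S:1
  (− 2 ring H displaced by substituents)
  + COOCH3 → C:2 H:3 O:2
  + CHO → C:1 H:1 O:1
Element totals:
  C: 7
  H: 6
  O: 3
  S: 1
Molecular formula: C7H6O3S.
DoU = (2C + 2 + N − H − X) / 2 = (2·7 + 2 + 0 − 6 − 0) / 2 = 5.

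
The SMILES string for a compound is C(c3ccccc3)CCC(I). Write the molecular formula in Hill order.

Atom tally by fragment:
  C6H5CH2 → C:7 H:7
  CH2 → C:1 H:2
  CH2 → C:1 H:2
  CH2I → C:1 H:2 I:1
Element totals:
  C: 10
  H: 13
  I: 1

C10H13I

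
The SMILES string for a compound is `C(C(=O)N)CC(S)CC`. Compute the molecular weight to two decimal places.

147.24 g/mol

Atom tally by fragment:
  H2NOCCH2 → C:2 H:4 O:1 N:1
  CH2 → C:1 H:2
  CH(SH) → C:1 H:2 S:1
  CH2 → C:1 H:2
  CH3 → C:1 H:3
Element totals:
  C: 6
  H: 13
  N: 1
  O: 1
  S: 1
Molecular formula: C6H13NOS.
  M = 6(12.011) + 13(1.008) + 14.007 + 15.999 + 32.06
    = 72.066 + 13.104 + 14.007 + 15.999 + 32.060 = 147.236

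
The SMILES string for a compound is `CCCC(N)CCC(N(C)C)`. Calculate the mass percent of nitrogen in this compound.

Atom tally by fragment:
  CH3 → C:1 H:3
  CH2 → C:1 H:2
  CH2 → C:1 H:2
  CH(NH2) → C:1 H:3 N:1
  CH2 → C:1 H:2
  CH2 → C:1 H:2
  CH2N(CH3)2 → C:3 H:8 N:1
Element totals:
  C: 9
  H: 22
  N: 2
Molecular formula: C9H22N2.
Molar mass = 158.289 g/mol.
Mass from N: 2 × 14.007 = 28.014 g/mol.
%N = 28.014 / 158.289 × 100 = 17.70%.

17.70%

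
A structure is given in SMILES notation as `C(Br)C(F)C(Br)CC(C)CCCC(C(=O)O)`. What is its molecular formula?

Atom tally by fragment:
  BrCH2 → C:1 H:2 Br:1
  CH(F) → C:1 H:1 F:1
  CH(Br) → C:1 H:1 Br:1
  CH2 → C:1 H:2
  CH(CH3) → C:2 H:4
  CH2 → C:1 H:2
  CH2 → C:1 H:2
  CH2 → C:1 H:2
  CH2COOH → C:2 H:3 O:2
Element totals:
  C: 11
  H: 19
  Br: 2
  F: 1
  O: 2

C11H19Br2FO2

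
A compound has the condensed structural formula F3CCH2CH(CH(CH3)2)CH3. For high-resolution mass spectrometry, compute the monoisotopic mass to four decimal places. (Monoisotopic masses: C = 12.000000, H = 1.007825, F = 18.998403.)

Atom tally by fragment:
  F3CCH2 → C:2 H:2 F:3
  CH(CH(CH3)2) → C:4 H:8
  CH3 → C:1 H:3
Element totals:
  C: 7
  H: 13
  F: 3
Molecular formula: C7H13F3.
  M = 7(12.0) + 13(1.007825) + 3(18.998403)
    = 84.000000 + 13.101725 + 56.995209 = 154.096934

154.0969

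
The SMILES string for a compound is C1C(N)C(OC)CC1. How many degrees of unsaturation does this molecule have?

1

Atom tally by fragment:
  cyclopentane ring core → C:5 H:10
  (− 2 ring H displaced by substituents)
  + NH2 → N:1 H:2
  + OCH3 → C:1 H:3 O:1
Element totals:
  C: 6
  H: 13
  N: 1
  O: 1
Molecular formula: C6H13NO.
DoU = (2C + 2 + N − H − X) / 2 = (2·6 + 2 + 1 − 13 − 0) / 2 = 1.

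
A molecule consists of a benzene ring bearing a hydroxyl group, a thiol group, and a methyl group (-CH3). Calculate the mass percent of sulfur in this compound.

22.87%

Atom tally by fragment:
  benzene ring core → C:6 H:6
  (− 3 ring H displaced by substituents)
  + OH → O:1 H:1
  + SH → S:1 H:1
  + CH3 → C:1 H:3
Element totals:
  C: 7
  H: 8
  O: 1
  S: 1
Molecular formula: C7H8OS.
Molar mass = 140.200 g/mol.
Mass from S: 1 × 32.06 = 32.060 g/mol.
%S = 32.060 / 140.200 × 100 = 22.87%.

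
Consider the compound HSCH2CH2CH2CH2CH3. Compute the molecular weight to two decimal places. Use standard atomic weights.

104.21 g/mol

Element totals:
  C: 5
  H: 12
  S: 1
Molecular formula: C5H12S.
  M = 5(12.011) + 12(1.008) + 32.06
    = 60.055 + 12.096 + 32.060 = 104.211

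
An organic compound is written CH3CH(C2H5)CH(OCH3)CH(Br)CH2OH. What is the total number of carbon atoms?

Atom tally by fragment:
  CH3 → C:1 H:3
  CH(C2H5) → C:3 H:6
  CH(OCH3) → C:2 H:4 O:1
  CH(Br) → C:1 H:1 Br:1
  CH2OH → C:1 H:3 O:1
Element totals:
  C: 8
  H: 17
  Br: 1
  O: 2

8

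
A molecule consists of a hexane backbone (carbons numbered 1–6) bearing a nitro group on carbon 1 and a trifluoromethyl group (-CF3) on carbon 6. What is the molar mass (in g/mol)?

199.17 g/mol

Atom tally by fragment:
  O2NCH2 → C:1 H:2 N:1 O:2
  CH2 → C:1 H:2
  CH2 → C:1 H:2
  CH2 → C:1 H:2
  CH2 → C:1 H:2
  CH2CF3 → C:2 H:2 F:3
Element totals:
  C: 7
  H: 12
  F: 3
  N: 1
  O: 2
Molecular formula: C7H12F3NO2.
  M = 7(12.011) + 12(1.008) + 3(18.998) + 14.007 + 2(15.999)
    = 84.077 + 12.096 + 56.994 + 14.007 + 31.998 = 199.172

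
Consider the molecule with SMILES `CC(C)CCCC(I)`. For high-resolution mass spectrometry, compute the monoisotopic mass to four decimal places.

Atom tally by fragment:
  CH3 → C:1 H:3
  CH(CH3) → C:2 H:4
  CH2 → C:1 H:2
  CH2 → C:1 H:2
  CH2 → C:1 H:2
  CH2I → C:1 H:2 I:1
Element totals:
  C: 7
  H: 15
  I: 1
Molecular formula: C7H15I.
  M = 7(12.0) + 15(1.007825) + 126.904472
    = 84.000000 + 15.117375 + 126.904472 = 226.021847

226.0218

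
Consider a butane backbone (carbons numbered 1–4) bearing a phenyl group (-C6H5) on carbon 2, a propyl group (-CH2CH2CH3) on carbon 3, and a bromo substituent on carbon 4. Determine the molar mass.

255.20 g/mol

Atom tally by fragment:
  CH3 → C:1 H:3
  CH(C6H5) → C:7 H:6
  CH(CH2CH2CH3) → C:4 H:8
  CH2Br → C:1 H:2 Br:1
Element totals:
  C: 13
  H: 19
  Br: 1
Molecular formula: C13H19Br.
  M = 13(12.011) + 19(1.008) + 79.904
    = 156.143 + 19.152 + 79.904 = 255.199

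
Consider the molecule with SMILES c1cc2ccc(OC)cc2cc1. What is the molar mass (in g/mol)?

Atom tally by fragment:
  naphthalene ring system core → C:10 H:8
  (− 1 ring H displaced by substituents)
  + OCH3 → C:1 H:3 O:1
Element totals:
  C: 11
  H: 10
  O: 1
Molecular formula: C11H10O.
  M = 11(12.011) + 10(1.008) + 15.999
    = 132.121 + 10.080 + 15.999 = 158.200

158.20 g/mol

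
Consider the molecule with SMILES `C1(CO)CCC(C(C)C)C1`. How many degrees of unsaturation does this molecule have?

Atom tally by fragment:
  cyclopentane ring core → C:5 H:10
  (− 2 ring H displaced by substituents)
  + CH2OH → C:1 H:3 O:1
  + CH(CH3)2 → C:3 H:7
Element totals:
  C: 9
  H: 18
  O: 1
Molecular formula: C9H18O.
DoU = (2C + 2 + N − H − X) / 2 = (2·9 + 2 + 0 − 18 − 0) / 2 = 1.

1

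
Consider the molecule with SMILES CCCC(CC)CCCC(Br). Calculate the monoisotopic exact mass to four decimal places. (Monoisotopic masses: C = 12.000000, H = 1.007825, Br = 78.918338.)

220.0827

Atom tally by fragment:
  CH3 → C:1 H:3
  CH2 → C:1 H:2
  CH2 → C:1 H:2
  CH(C2H5) → C:3 H:6
  CH2 → C:1 H:2
  CH2 → C:1 H:2
  CH2 → C:1 H:2
  CH2Br → C:1 H:2 Br:1
Element totals:
  C: 10
  H: 21
  Br: 1
Molecular formula: C10H21Br.
  M = 10(12.0) + 21(1.007825) + 78.918338
    = 120.000000 + 21.164325 + 78.918338 = 220.082663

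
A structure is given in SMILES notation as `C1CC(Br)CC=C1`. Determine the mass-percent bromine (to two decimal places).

49.62%

Atom tally by fragment:
  cyclohexene ring core → C:6 H:10
  (− 1 ring H displaced by substituents)
  + Br → Br:1
Element totals:
  C: 6
  H: 9
  Br: 1
Molecular formula: C6H9Br.
Molar mass = 161.042 g/mol.
Mass from Br: 1 × 79.904 = 79.904 g/mol.
%Br = 79.904 / 161.042 × 100 = 49.62%.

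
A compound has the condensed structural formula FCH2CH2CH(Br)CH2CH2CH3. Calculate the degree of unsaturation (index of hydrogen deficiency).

Atom tally by fragment:
  FCH2 → C:1 H:2 F:1
  CH2 → C:1 H:2
  CH(Br) → C:1 H:1 Br:1
  CH2 → C:1 H:2
  CH2 → C:1 H:2
  CH3 → C:1 H:3
Element totals:
  C: 6
  H: 12
  Br: 1
  F: 1
Molecular formula: C6H12BrF.
DoU = (2C + 2 + N − H − X) / 2 = (2·6 + 2 + 0 − 12 − 2) / 2 = 0.

0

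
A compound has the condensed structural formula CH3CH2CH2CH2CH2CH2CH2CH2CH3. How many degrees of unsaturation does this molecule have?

0

Element totals:
  C: 9
  H: 20
Molecular formula: C9H20.
DoU = (2C + 2 + N − H − X) / 2 = (2·9 + 2 + 0 − 20 − 0) / 2 = 0.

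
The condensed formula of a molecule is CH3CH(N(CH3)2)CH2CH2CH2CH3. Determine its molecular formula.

Atom tally by fragment:
  CH3 → C:1 H:3
  CH(N(CH3)2) → C:3 H:7 N:1
  CH2 → C:1 H:2
  CH2 → C:1 H:2
  CH2 → C:1 H:2
  CH3 → C:1 H:3
Element totals:
  C: 8
  H: 19
  N: 1

C8H19N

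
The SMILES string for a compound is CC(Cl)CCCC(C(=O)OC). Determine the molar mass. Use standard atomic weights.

Atom tally by fragment:
  CH3 → C:1 H:3
  CH(Cl) → C:1 H:1 Cl:1
  CH2 → C:1 H:2
  CH2 → C:1 H:2
  CH2 → C:1 H:2
  CH2COOCH3 → C:3 H:5 O:2
Element totals:
  C: 8
  H: 15
  Cl: 1
  O: 2
Molecular formula: C8H15ClO2.
  M = 8(12.011) + 15(1.008) + 35.45 + 2(15.999)
    = 96.088 + 15.120 + 35.450 + 31.998 = 178.656

178.66 g/mol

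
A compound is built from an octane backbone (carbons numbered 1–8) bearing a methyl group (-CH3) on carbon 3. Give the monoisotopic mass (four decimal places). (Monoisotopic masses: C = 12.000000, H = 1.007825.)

Atom tally by fragment:
  CH3 → C:1 H:3
  CH2 → C:1 H:2
  CH(CH3) → C:2 H:4
  CH2 → C:1 H:2
  CH2 → C:1 H:2
  CH2 → C:1 H:2
  CH2 → C:1 H:2
  CH3 → C:1 H:3
Element totals:
  C: 9
  H: 20
Molecular formula: C9H20.
  M = 9(12.0) + 20(1.007825)
    = 108.000000 + 20.156500 = 128.156500

128.1565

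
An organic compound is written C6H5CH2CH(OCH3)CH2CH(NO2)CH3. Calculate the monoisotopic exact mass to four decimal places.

Atom tally by fragment:
  C6H5CH2 → C:7 H:7
  CH(OCH3) → C:2 H:4 O:1
  CH2 → C:1 H:2
  CH(NO2) → C:1 H:1 N:1 O:2
  CH3 → C:1 H:3
Element totals:
  C: 12
  H: 17
  N: 1
  O: 3
Molecular formula: C12H17NO3.
  M = 12(12.0) + 17(1.007825) + 14.003074 + 3(15.994915)
    = 144.000000 + 17.133025 + 14.003074 + 47.984745 = 223.120844

223.1208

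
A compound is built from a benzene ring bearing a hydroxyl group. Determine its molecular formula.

C6H6O

Atom tally by fragment:
  benzene ring core → C:6 H:6
  (− 1 ring H displaced by substituents)
  + OH → O:1 H:1
Element totals:
  C: 6
  H: 6
  O: 1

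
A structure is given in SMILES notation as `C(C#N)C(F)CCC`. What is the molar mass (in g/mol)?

Atom tally by fragment:
  NCCH2 → C:2 H:2 N:1
  CH(F) → C:1 H:1 F:1
  CH2 → C:1 H:2
  CH2 → C:1 H:2
  CH3 → C:1 H:3
Element totals:
  C: 6
  H: 10
  F: 1
  N: 1
Molecular formula: C6H10FN.
  M = 6(12.011) + 10(1.008) + 18.998 + 14.007
    = 72.066 + 10.080 + 18.998 + 14.007 = 115.151

115.15 g/mol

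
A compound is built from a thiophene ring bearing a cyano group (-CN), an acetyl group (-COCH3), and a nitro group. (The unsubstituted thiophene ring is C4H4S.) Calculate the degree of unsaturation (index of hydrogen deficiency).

Atom tally by fragment:
  thiophene ring core → C:4 H:4 S:1
  (− 3 ring H displaced by substituents)
  + CN → C:1 N:1
  + COCH3 → C:2 H:3 O:1
  + NO2 → N:1 O:2
Element totals:
  C: 7
  H: 4
  N: 2
  O: 3
  S: 1
Molecular formula: C7H4N2O3S.
DoU = (2C + 2 + N − H − X) / 2 = (2·7 + 2 + 2 − 4 − 0) / 2 = 7.

7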